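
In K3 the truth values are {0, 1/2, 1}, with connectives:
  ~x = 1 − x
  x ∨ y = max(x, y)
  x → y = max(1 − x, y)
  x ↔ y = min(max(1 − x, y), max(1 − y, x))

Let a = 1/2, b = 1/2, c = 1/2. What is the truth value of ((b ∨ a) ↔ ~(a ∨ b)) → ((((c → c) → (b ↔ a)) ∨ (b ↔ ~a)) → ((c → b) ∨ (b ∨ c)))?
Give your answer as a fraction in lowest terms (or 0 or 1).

1/2

b ∨ a = 1/2 ∨ 1/2 = 1/2
a ∨ b = 1/2 ∨ 1/2 = 1/2
~(a ∨ b) = ~1/2 = 1/2
(b ∨ a) ↔ ~(a ∨ b) = 1/2 ↔ 1/2 = 1/2
c → c = 1/2 → 1/2 = 1/2
b ↔ a = 1/2 ↔ 1/2 = 1/2
(c → c) → (b ↔ a) = 1/2 → 1/2 = 1/2
~a = ~1/2 = 1/2
b ↔ ~a = 1/2 ↔ 1/2 = 1/2
((c → c) → (b ↔ a)) ∨ (b ↔ ~a) = 1/2 ∨ 1/2 = 1/2
c → b = 1/2 → 1/2 = 1/2
b ∨ c = 1/2 ∨ 1/2 = 1/2
(c → b) ∨ (b ∨ c) = 1/2 ∨ 1/2 = 1/2
(((c → c) → (b ↔ a)) ∨ (b ↔ ~a)) → ((c → b) ∨ (b ∨ c)) = 1/2 → 1/2 = 1/2
((b ∨ a) ↔ ~(a ∨ b)) → ((((c → c) → (b ↔ a)) ∨ (b ↔ ~a)) → ((c → b) ∨ (b ∨ c))) = 1/2 → 1/2 = 1/2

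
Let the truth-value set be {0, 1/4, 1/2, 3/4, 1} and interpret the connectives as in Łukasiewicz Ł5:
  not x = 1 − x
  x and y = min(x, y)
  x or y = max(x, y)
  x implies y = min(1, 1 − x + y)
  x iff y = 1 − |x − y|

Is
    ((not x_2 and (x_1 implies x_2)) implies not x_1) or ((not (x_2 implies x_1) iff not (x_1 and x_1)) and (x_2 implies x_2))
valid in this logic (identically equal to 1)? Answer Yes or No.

Counterexample: take x_1 = 1/2, x_2 = 1/4.
not x_2 = not 1/4 = 3/4
x_1 implies x_2 = 1/2 implies 1/4 = 3/4
not x_2 and (x_1 implies x_2) = 3/4 and 3/4 = 3/4
not x_1 = not 1/2 = 1/2
(not x_2 and (x_1 implies x_2)) implies not x_1 = 3/4 implies 1/2 = 3/4
x_2 implies x_1 = 1/4 implies 1/2 = 1
not (x_2 implies x_1) = not 1 = 0
x_1 and x_1 = 1/2 and 1/2 = 1/2
not (x_1 and x_1) = not 1/2 = 1/2
not (x_2 implies x_1) iff not (x_1 and x_1) = 0 iff 1/2 = 1/2
x_2 implies x_2 = 1/4 implies 1/4 = 1
(not (x_2 implies x_1) iff not (x_1 and x_1)) and (x_2 implies x_2) = 1/2 and 1 = 1/2
((not x_2 and (x_1 implies x_2)) implies not x_1) or ((not (x_2 implies x_1) iff not (x_1 and x_1)) and (x_2 implies x_2)) = 3/4 or 1/2 = 3/4
This gives 3/4 ≠ 1.

No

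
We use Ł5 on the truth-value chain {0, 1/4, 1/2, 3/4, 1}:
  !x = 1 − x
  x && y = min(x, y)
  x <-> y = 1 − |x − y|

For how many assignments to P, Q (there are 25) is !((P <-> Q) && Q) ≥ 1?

6

value 1: 6 assignments (counts)
value 3/4: 7 assignments
value 1/2: 7 assignments
value 1/4: 4 assignments
value 0: 1 assignment
So 6 of the 25 assignments meet the threshold.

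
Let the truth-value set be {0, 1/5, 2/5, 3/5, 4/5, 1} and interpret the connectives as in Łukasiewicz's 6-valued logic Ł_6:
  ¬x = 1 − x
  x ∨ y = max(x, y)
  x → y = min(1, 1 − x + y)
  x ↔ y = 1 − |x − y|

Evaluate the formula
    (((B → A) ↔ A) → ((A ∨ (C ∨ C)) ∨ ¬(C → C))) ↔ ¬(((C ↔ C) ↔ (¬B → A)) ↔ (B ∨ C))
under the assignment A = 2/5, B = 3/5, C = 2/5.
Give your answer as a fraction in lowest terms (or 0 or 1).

B → A = 3/5 → 2/5 = 4/5
(B → A) ↔ A = 4/5 ↔ 2/5 = 3/5
C ∨ C = 2/5 ∨ 2/5 = 2/5
A ∨ (C ∨ C) = 2/5 ∨ 2/5 = 2/5
C → C = 2/5 → 2/5 = 1
¬(C → C) = ¬1 = 0
(A ∨ (C ∨ C)) ∨ ¬(C → C) = 2/5 ∨ 0 = 2/5
((B → A) ↔ A) → ((A ∨ (C ∨ C)) ∨ ¬(C → C)) = 3/5 → 2/5 = 4/5
C ↔ C = 2/5 ↔ 2/5 = 1
¬B = ¬3/5 = 2/5
¬B → A = 2/5 → 2/5 = 1
(C ↔ C) ↔ (¬B → A) = 1 ↔ 1 = 1
B ∨ C = 3/5 ∨ 2/5 = 3/5
((C ↔ C) ↔ (¬B → A)) ↔ (B ∨ C) = 1 ↔ 3/5 = 3/5
¬(((C ↔ C) ↔ (¬B → A)) ↔ (B ∨ C)) = ¬3/5 = 2/5
(((B → A) ↔ A) → ((A ∨ (C ∨ C)) ∨ ¬(C → C))) ↔ ¬(((C ↔ C) ↔ (¬B → A)) ↔ (B ∨ C)) = 4/5 ↔ 2/5 = 3/5

3/5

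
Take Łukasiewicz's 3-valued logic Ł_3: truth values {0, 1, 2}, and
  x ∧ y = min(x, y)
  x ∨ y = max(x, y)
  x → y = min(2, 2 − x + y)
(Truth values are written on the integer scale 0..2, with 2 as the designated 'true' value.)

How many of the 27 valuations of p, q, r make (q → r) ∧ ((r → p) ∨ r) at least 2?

16

value 2: 16 assignments (counts)
value 1: 8 assignments
value 0: 3 assignments
So 16 of the 27 assignments meet the threshold.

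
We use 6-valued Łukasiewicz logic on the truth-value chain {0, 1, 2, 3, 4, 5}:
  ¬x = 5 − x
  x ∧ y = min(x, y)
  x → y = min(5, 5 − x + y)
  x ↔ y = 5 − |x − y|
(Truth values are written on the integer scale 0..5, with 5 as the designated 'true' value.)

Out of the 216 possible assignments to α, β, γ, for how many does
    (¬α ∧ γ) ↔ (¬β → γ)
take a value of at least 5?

value 5: 26 assignments (counts)
value 4: 38 assignments
value 3: 44 assignments
value 2: 44 assignments
value 1: 38 assignments
value 0: 26 assignments
So 26 of the 216 assignments meet the threshold.

26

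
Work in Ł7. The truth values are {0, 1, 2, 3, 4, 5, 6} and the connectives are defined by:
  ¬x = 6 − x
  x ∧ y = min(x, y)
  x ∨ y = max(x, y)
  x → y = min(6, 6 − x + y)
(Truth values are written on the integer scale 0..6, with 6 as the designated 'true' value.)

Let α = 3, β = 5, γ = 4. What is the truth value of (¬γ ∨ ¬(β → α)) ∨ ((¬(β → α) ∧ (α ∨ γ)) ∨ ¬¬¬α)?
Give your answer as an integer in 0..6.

¬γ = ¬4 = 2
β → α = 5 → 3 = 4
¬(β → α) = ¬4 = 2
¬γ ∨ ¬(β → α) = 2 ∨ 2 = 2
β → α = 5 → 3 = 4
¬(β → α) = ¬4 = 2
α ∨ γ = 3 ∨ 4 = 4
¬(β → α) ∧ (α ∨ γ) = 2 ∧ 4 = 2
¬α = ¬3 = 3
¬¬α = ¬3 = 3
¬¬¬α = ¬3 = 3
(¬(β → α) ∧ (α ∨ γ)) ∨ ¬¬¬α = 2 ∨ 3 = 3
(¬γ ∨ ¬(β → α)) ∨ ((¬(β → α) ∧ (α ∨ γ)) ∨ ¬¬¬α) = 2 ∨ 3 = 3

3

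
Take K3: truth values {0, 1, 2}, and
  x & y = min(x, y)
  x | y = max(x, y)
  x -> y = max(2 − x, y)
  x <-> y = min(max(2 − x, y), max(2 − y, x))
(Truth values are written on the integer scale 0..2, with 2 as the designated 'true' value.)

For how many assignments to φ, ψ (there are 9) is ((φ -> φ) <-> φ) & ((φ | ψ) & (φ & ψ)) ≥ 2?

1

φ = 0, ψ = 0 ↦ 0  <
φ = 0, ψ = 1 ↦ 0  <
φ = 0, ψ = 2 ↦ 0  <
φ = 1, ψ = 0 ↦ 0  <
φ = 1, ψ = 1 ↦ 1  <
φ = 1, ψ = 2 ↦ 1  <
φ = 2, ψ = 0 ↦ 0  <
φ = 2, ψ = 1 ↦ 1  <
φ = 2, ψ = 2 ↦ 2  ≥
So 1 of the 9 assignments meets the threshold.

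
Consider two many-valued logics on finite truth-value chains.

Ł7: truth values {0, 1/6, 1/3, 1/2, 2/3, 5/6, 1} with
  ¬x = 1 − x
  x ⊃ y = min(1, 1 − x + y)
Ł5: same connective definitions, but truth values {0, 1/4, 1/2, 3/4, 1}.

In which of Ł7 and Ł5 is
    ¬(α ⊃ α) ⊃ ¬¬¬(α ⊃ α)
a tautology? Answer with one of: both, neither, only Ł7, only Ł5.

In Ł7: every assignment gives 1 — tautology.
In Ł5: every assignment gives 1 — tautology.

both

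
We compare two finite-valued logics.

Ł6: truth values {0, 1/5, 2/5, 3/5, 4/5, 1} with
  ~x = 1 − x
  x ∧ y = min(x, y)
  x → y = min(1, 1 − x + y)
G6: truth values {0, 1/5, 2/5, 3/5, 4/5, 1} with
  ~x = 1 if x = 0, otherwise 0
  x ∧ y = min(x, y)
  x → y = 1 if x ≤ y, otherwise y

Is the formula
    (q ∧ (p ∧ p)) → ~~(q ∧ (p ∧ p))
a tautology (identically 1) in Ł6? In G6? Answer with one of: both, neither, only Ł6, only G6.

both

In Ł6: every assignment gives 1 — tautology.
In G6: every assignment gives 1 — tautology.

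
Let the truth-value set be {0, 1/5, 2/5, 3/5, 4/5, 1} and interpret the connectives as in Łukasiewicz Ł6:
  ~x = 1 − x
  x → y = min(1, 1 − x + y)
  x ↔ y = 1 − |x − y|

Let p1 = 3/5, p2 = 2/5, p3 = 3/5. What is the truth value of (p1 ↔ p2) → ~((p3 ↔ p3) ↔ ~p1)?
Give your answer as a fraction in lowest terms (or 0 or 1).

4/5

p1 ↔ p2 = 3/5 ↔ 2/5 = 4/5
p3 ↔ p3 = 3/5 ↔ 3/5 = 1
~p1 = ~3/5 = 2/5
(p3 ↔ p3) ↔ ~p1 = 1 ↔ 2/5 = 2/5
~((p3 ↔ p3) ↔ ~p1) = ~2/5 = 3/5
(p1 ↔ p2) → ~((p3 ↔ p3) ↔ ~p1) = 4/5 → 3/5 = 4/5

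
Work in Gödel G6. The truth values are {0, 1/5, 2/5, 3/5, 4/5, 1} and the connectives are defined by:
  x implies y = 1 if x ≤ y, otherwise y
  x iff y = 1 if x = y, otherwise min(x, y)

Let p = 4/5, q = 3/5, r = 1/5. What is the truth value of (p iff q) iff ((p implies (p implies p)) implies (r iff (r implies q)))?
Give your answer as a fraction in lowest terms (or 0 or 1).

p iff q = 4/5 iff 3/5 = 3/5
p implies p = 4/5 implies 4/5 = 1
p implies (p implies p) = 4/5 implies 1 = 1
r implies q = 1/5 implies 3/5 = 1
r iff (r implies q) = 1/5 iff 1 = 1/5
(p implies (p implies p)) implies (r iff (r implies q)) = 1 implies 1/5 = 1/5
(p iff q) iff ((p implies (p implies p)) implies (r iff (r implies q))) = 3/5 iff 1/5 = 1/5

1/5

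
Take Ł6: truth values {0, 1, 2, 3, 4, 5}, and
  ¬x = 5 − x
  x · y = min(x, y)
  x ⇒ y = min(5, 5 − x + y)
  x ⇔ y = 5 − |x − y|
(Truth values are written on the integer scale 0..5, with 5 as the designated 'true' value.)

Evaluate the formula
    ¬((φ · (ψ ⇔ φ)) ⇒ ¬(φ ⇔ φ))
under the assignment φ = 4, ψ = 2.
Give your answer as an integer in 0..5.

ψ ⇔ φ = 2 ⇔ 4 = 3
φ · (ψ ⇔ φ) = 4 · 3 = 3
φ ⇔ φ = 4 ⇔ 4 = 5
¬(φ ⇔ φ) = ¬5 = 0
(φ · (ψ ⇔ φ)) ⇒ ¬(φ ⇔ φ) = 3 ⇒ 0 = 2
¬((φ · (ψ ⇔ φ)) ⇒ ¬(φ ⇔ φ)) = ¬2 = 3

3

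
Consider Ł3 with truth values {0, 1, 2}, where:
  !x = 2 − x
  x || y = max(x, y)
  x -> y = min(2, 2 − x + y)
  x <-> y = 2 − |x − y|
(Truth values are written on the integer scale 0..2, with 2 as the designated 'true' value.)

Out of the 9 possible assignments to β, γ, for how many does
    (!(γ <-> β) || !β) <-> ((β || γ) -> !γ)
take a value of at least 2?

β = 0, γ = 0 ↦ 2  ≥
β = 0, γ = 1 ↦ 2  ≥
β = 0, γ = 2 ↦ 0  <
β = 1, γ = 0 ↦ 1  <
β = 1, γ = 1 ↦ 1  <
β = 1, γ = 2 ↦ 1  <
β = 2, γ = 0 ↦ 2  ≥
β = 2, γ = 1 ↦ 2  ≥
β = 2, γ = 2 ↦ 2  ≥
So 5 of the 9 assignments meet the threshold.

5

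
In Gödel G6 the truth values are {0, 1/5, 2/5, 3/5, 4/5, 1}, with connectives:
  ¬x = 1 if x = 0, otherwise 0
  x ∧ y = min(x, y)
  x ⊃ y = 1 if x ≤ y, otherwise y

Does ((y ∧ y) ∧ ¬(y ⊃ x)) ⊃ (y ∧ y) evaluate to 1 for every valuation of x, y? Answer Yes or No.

Yes

At x = 2/5, y = 0, for instance:
y ∧ y = 0 ∧ 0 = 0
y ⊃ x = 0 ⊃ 2/5 = 1
¬(y ⊃ x) = ¬1 = 0
(y ∧ y) ∧ ¬(y ⊃ x) = 0 ∧ 0 = 0
((y ∧ y) ∧ ¬(y ⊃ x)) ⊃ (y ∧ y) = 0 ⊃ 0 = 1
and checking the remaining 35 assignments likewise gives ≥ 1 in every case.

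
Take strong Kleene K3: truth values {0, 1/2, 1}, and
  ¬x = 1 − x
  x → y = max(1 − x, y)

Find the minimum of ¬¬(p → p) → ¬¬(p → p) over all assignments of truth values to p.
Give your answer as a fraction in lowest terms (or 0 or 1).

1/2

Take p = 1/2:
p → p = 1/2 → 1/2 = 1/2
¬(p → p) = ¬1/2 = 1/2
¬¬(p → p) = ¬1/2 = 1/2
p → p = 1/2 → 1/2 = 1/2
¬(p → p) = ¬1/2 = 1/2
¬¬(p → p) = ¬1/2 = 1/2
¬¬(p → p) → ¬¬(p → p) = 1/2 → 1/2 = 1/2
No assignment yields a value below 1/2, so this is the minimum.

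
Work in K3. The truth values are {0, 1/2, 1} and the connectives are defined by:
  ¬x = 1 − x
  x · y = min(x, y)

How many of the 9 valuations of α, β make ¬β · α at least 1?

α = 0, β = 0 ↦ 0  <
α = 0, β = 1/2 ↦ 0  <
α = 0, β = 1 ↦ 0  <
α = 1/2, β = 0 ↦ 1/2  <
α = 1/2, β = 1/2 ↦ 1/2  <
α = 1/2, β = 1 ↦ 0  <
α = 1, β = 0 ↦ 1  ≥
α = 1, β = 1/2 ↦ 1/2  <
α = 1, β = 1 ↦ 0  <
So 1 of the 9 assignments meets the threshold.

1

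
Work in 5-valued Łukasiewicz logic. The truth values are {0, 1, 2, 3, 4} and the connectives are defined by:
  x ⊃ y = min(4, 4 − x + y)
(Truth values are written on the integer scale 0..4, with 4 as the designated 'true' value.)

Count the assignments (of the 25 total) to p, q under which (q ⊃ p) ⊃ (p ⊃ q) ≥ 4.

15

value 4: 15 assignments (counts)
value 3: 4 assignments
value 2: 3 assignments
value 1: 2 assignments
value 0: 1 assignment
So 15 of the 25 assignments meet the threshold.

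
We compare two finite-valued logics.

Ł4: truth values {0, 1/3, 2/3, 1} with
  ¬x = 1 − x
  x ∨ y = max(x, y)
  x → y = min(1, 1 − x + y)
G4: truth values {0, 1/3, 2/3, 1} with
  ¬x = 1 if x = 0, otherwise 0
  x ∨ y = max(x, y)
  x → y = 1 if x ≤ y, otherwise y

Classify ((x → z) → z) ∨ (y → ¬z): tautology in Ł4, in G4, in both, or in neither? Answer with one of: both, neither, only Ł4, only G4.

In Ł4: at x = 0, y = 2/3, z = 2/3 the value is 2/3 — not a tautology.
In G4: at x = 0, y = 1/3, z = 1/3 the value is 1/3 — not a tautology.

neither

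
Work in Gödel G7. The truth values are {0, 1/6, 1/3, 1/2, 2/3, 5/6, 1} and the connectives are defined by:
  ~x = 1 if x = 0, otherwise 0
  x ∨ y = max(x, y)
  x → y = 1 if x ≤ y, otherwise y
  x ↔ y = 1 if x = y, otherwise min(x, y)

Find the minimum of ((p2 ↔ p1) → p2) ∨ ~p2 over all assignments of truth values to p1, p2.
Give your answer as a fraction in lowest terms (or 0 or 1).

1/6

Take p1 = 1/6, p2 = 1/6:
p2 ↔ p1 = 1/6 ↔ 1/6 = 1
(p2 ↔ p1) → p2 = 1 → 1/6 = 1/6
~p2 = ~1/6 = 0
((p2 ↔ p1) → p2) ∨ ~p2 = 1/6 ∨ 0 = 1/6
No assignment yields a value below 1/6, so this is the minimum.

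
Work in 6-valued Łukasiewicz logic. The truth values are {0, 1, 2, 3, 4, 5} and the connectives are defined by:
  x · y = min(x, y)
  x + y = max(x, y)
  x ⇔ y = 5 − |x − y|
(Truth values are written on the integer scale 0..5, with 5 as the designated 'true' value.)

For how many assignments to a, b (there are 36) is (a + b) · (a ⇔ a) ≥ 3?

value 5: 11 assignments (counts)
value 4: 9 assignments (counts)
value 3: 7 assignments (counts)
value 2: 5 assignments
value 1: 3 assignments
value 0: 1 assignment
So 27 of the 36 assignments meet the threshold.

27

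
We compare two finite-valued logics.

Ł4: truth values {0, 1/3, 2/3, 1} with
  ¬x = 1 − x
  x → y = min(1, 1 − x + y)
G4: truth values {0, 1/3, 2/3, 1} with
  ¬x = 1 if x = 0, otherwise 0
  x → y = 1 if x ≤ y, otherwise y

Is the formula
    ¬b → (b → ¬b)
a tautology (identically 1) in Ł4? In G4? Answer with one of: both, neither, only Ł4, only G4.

both

In Ł4: every assignment gives 1 — tautology.
In G4: every assignment gives 1 — tautology.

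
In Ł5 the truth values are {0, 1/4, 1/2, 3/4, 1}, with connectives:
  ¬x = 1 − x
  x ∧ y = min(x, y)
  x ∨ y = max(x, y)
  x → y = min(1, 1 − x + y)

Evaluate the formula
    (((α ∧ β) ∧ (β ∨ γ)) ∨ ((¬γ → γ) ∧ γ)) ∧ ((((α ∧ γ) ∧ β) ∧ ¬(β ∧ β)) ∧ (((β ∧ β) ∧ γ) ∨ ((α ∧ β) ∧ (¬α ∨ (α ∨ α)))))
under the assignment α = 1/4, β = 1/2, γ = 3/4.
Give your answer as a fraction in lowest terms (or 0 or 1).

1/4

α ∧ β = 1/4 ∧ 1/2 = 1/4
β ∨ γ = 1/2 ∨ 3/4 = 3/4
(α ∧ β) ∧ (β ∨ γ) = 1/4 ∧ 3/4 = 1/4
¬γ = ¬3/4 = 1/4
¬γ → γ = 1/4 → 3/4 = 1
(¬γ → γ) ∧ γ = 1 ∧ 3/4 = 3/4
((α ∧ β) ∧ (β ∨ γ)) ∨ ((¬γ → γ) ∧ γ) = 1/4 ∨ 3/4 = 3/4
α ∧ γ = 1/4 ∧ 3/4 = 1/4
(α ∧ γ) ∧ β = 1/4 ∧ 1/2 = 1/4
β ∧ β = 1/2 ∧ 1/2 = 1/2
¬(β ∧ β) = ¬1/2 = 1/2
((α ∧ γ) ∧ β) ∧ ¬(β ∧ β) = 1/4 ∧ 1/2 = 1/4
β ∧ β = 1/2 ∧ 1/2 = 1/2
(β ∧ β) ∧ γ = 1/2 ∧ 3/4 = 1/2
α ∧ β = 1/4 ∧ 1/2 = 1/4
¬α = ¬1/4 = 3/4
α ∨ α = 1/4 ∨ 1/4 = 1/4
¬α ∨ (α ∨ α) = 3/4 ∨ 1/4 = 3/4
(α ∧ β) ∧ (¬α ∨ (α ∨ α)) = 1/4 ∧ 3/4 = 1/4
((β ∧ β) ∧ γ) ∨ ((α ∧ β) ∧ (¬α ∨ (α ∨ α))) = 1/2 ∨ 1/4 = 1/2
(((α ∧ γ) ∧ β) ∧ ¬(β ∧ β)) ∧ (((β ∧ β) ∧ γ) ∨ ((α ∧ β) ∧ (¬α ∨ (α ∨ α)))) = 1/4 ∧ 1/2 = 1/4
(((α ∧ β) ∧ (β ∨ γ)) ∨ ((¬γ → γ) ∧ γ)) ∧ ((((α ∧ γ) ∧ β) ∧ ¬(β ∧ β)) ∧ (((β ∧ β) ∧ γ) ∨ ((α ∧ β) ∧ (¬α ∨ (α ∨ α))))) = 3/4 ∧ 1/4 = 1/4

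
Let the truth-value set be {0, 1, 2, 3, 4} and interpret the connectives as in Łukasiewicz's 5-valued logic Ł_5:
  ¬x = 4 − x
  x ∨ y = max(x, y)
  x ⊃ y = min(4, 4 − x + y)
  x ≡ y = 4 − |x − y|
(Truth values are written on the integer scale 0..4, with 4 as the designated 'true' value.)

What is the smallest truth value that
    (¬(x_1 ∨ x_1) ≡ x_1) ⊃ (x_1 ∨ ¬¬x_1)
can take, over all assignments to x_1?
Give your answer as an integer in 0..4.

2

Take x_1 = 2:
x_1 ∨ x_1 = 2 ∨ 2 = 2
¬(x_1 ∨ x_1) = ¬2 = 2
¬(x_1 ∨ x_1) ≡ x_1 = 2 ≡ 2 = 4
¬x_1 = ¬2 = 2
¬¬x_1 = ¬2 = 2
x_1 ∨ ¬¬x_1 = 2 ∨ 2 = 2
(¬(x_1 ∨ x_1) ≡ x_1) ⊃ (x_1 ∨ ¬¬x_1) = 4 ⊃ 2 = 2
No assignment yields a value below 2, so this is the minimum.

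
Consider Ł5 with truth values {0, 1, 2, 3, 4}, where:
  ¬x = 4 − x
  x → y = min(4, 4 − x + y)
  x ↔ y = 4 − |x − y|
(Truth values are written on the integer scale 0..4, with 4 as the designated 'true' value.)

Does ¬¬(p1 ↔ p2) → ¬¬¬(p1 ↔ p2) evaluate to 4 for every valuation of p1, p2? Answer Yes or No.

No

Counterexample: take p1 = 0, p2 = 0.
p1 ↔ p2 = 0 ↔ 0 = 4
¬(p1 ↔ p2) = ¬4 = 0
¬¬(p1 ↔ p2) = ¬0 = 4
p1 ↔ p2 = 0 ↔ 0 = 4
¬(p1 ↔ p2) = ¬4 = 0
¬¬(p1 ↔ p2) = ¬0 = 4
¬¬¬(p1 ↔ p2) = ¬4 = 0
¬¬(p1 ↔ p2) → ¬¬¬(p1 ↔ p2) = 4 → 0 = 0
This gives 0 ≠ 4.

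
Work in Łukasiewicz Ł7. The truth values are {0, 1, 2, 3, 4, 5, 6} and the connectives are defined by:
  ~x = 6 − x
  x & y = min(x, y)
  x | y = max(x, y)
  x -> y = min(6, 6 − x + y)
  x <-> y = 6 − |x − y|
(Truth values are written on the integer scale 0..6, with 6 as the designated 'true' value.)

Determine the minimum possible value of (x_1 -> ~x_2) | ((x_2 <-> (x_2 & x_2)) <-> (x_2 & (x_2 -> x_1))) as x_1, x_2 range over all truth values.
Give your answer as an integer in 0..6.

3

Take x_1 = 3, x_2 = 6:
~x_2 = ~6 = 0
x_1 -> ~x_2 = 3 -> 0 = 3
x_2 & x_2 = 6 & 6 = 6
x_2 <-> (x_2 & x_2) = 6 <-> 6 = 6
x_2 -> x_1 = 6 -> 3 = 3
x_2 & (x_2 -> x_1) = 6 & 3 = 3
(x_2 <-> (x_2 & x_2)) <-> (x_2 & (x_2 -> x_1)) = 6 <-> 3 = 3
(x_1 -> ~x_2) | ((x_2 <-> (x_2 & x_2)) <-> (x_2 & (x_2 -> x_1))) = 3 | 3 = 3
No assignment yields a value below 3, so this is the minimum.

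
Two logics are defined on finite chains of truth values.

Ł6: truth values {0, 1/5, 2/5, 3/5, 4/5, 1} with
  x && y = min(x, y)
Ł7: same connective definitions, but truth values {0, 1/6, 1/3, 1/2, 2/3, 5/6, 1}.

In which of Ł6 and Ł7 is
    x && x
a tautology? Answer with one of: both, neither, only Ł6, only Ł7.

neither

In Ł6: at x = 0 the value is 0 — not a tautology.
In Ł7: at x = 0 the value is 0 — not a tautology.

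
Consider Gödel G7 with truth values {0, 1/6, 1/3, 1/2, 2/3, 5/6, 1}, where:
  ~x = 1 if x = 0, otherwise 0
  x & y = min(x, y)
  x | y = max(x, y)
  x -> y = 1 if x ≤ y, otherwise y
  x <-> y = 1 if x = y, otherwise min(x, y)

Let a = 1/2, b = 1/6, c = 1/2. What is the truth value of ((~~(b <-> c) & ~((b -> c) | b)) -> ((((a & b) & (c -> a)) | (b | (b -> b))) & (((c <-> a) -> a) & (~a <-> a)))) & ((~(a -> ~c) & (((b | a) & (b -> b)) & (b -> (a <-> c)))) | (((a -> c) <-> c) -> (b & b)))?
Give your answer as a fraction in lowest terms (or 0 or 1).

1/2

b <-> c = 1/6 <-> 1/2 = 1/6
~(b <-> c) = ~1/6 = 0
~~(b <-> c) = ~0 = 1
b -> c = 1/6 -> 1/2 = 1
(b -> c) | b = 1 | 1/6 = 1
~((b -> c) | b) = ~1 = 0
~~(b <-> c) & ~((b -> c) | b) = 1 & 0 = 0
a & b = 1/2 & 1/6 = 1/6
c -> a = 1/2 -> 1/2 = 1
(a & b) & (c -> a) = 1/6 & 1 = 1/6
b -> b = 1/6 -> 1/6 = 1
b | (b -> b) = 1/6 | 1 = 1
((a & b) & (c -> a)) | (b | (b -> b)) = 1/6 | 1 = 1
c <-> a = 1/2 <-> 1/2 = 1
(c <-> a) -> a = 1 -> 1/2 = 1/2
~a = ~1/2 = 0
~a <-> a = 0 <-> 1/2 = 0
((c <-> a) -> a) & (~a <-> a) = 1/2 & 0 = 0
(((a & b) & (c -> a)) | (b | (b -> b))) & (((c <-> a) -> a) & (~a <-> a)) = 1 & 0 = 0
(~~(b <-> c) & ~((b -> c) | b)) -> ((((a & b) & (c -> a)) | (b | (b -> b))) & (((c <-> a) -> a) & (~a <-> a))) = 0 -> 0 = 1
~c = ~1/2 = 0
a -> ~c = 1/2 -> 0 = 0
~(a -> ~c) = ~0 = 1
b | a = 1/6 | 1/2 = 1/2
b -> b = 1/6 -> 1/6 = 1
(b | a) & (b -> b) = 1/2 & 1 = 1/2
a <-> c = 1/2 <-> 1/2 = 1
b -> (a <-> c) = 1/6 -> 1 = 1
((b | a) & (b -> b)) & (b -> (a <-> c)) = 1/2 & 1 = 1/2
~(a -> ~c) & (((b | a) & (b -> b)) & (b -> (a <-> c))) = 1 & 1/2 = 1/2
a -> c = 1/2 -> 1/2 = 1
(a -> c) <-> c = 1 <-> 1/2 = 1/2
b & b = 1/6 & 1/6 = 1/6
((a -> c) <-> c) -> (b & b) = 1/2 -> 1/6 = 1/6
(~(a -> ~c) & (((b | a) & (b -> b)) & (b -> (a <-> c)))) | (((a -> c) <-> c) -> (b & b)) = 1/2 | 1/6 = 1/2
((~~(b <-> c) & ~((b -> c) | b)) -> ((((a & b) & (c -> a)) | (b | (b -> b))) & (((c <-> a) -> a) & (~a <-> a)))) & ((~(a -> ~c) & (((b | a) & (b -> b)) & (b -> (a <-> c)))) | (((a -> c) <-> c) -> (b & b))) = 1 & 1/2 = 1/2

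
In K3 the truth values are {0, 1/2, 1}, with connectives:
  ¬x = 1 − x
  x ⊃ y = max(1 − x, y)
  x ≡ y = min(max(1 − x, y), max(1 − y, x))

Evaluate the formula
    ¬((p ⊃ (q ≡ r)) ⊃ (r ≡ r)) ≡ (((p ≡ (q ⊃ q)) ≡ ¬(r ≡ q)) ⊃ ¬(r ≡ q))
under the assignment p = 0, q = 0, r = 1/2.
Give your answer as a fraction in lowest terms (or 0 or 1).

1/2

q ≡ r = 0 ≡ 1/2 = 1/2
p ⊃ (q ≡ r) = 0 ⊃ 1/2 = 1
r ≡ r = 1/2 ≡ 1/2 = 1/2
(p ⊃ (q ≡ r)) ⊃ (r ≡ r) = 1 ⊃ 1/2 = 1/2
¬((p ⊃ (q ≡ r)) ⊃ (r ≡ r)) = ¬1/2 = 1/2
q ⊃ q = 0 ⊃ 0 = 1
p ≡ (q ⊃ q) = 0 ≡ 1 = 0
r ≡ q = 1/2 ≡ 0 = 1/2
¬(r ≡ q) = ¬1/2 = 1/2
(p ≡ (q ⊃ q)) ≡ ¬(r ≡ q) = 0 ≡ 1/2 = 1/2
r ≡ q = 1/2 ≡ 0 = 1/2
¬(r ≡ q) = ¬1/2 = 1/2
((p ≡ (q ⊃ q)) ≡ ¬(r ≡ q)) ⊃ ¬(r ≡ q) = 1/2 ⊃ 1/2 = 1/2
¬((p ⊃ (q ≡ r)) ⊃ (r ≡ r)) ≡ (((p ≡ (q ⊃ q)) ≡ ¬(r ≡ q)) ⊃ ¬(r ≡ q)) = 1/2 ≡ 1/2 = 1/2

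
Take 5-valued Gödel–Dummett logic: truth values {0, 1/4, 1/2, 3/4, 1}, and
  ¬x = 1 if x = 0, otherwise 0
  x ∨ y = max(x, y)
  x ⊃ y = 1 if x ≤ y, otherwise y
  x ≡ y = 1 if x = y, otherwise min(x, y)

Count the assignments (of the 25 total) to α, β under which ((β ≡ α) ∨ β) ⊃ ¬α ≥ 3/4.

9

value 1: 9 assignments (counts)
value 0: 16 assignments
So 9 of the 25 assignments meet the threshold.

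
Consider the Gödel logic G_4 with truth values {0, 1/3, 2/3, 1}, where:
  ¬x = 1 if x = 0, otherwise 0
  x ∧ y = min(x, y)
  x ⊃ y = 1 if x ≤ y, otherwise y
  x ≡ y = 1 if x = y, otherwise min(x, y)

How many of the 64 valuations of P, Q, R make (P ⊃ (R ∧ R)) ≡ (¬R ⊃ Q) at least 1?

40

value 1: 40 assignments (counts)
value 2/3: 5 assignments
value 1/3: 9 assignments
value 0: 10 assignments
So 40 of the 64 assignments meet the threshold.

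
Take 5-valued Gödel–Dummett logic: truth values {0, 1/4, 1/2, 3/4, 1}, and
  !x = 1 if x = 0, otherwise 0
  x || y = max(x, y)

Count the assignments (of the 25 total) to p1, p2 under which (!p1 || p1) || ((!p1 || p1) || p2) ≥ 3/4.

19

value 1: 13 assignments (counts)
value 3/4: 6 assignments (counts)
value 1/2: 4 assignments
value 1/4: 2 assignments
So 19 of the 25 assignments meet the threshold.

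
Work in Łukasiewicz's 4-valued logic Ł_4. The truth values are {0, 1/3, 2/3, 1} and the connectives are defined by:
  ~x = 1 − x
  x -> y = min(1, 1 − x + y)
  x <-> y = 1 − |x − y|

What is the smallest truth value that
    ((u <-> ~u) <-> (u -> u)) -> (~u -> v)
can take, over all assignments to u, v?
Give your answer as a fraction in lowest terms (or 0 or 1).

Take u = 1/3, v = 0:
~u = ~1/3 = 2/3
u <-> ~u = 1/3 <-> 2/3 = 2/3
u -> u = 1/3 -> 1/3 = 1
(u <-> ~u) <-> (u -> u) = 2/3 <-> 1 = 2/3
~u = ~1/3 = 2/3
~u -> v = 2/3 -> 0 = 1/3
((u <-> ~u) <-> (u -> u)) -> (~u -> v) = 2/3 -> 1/3 = 2/3
No assignment yields a value below 2/3, so this is the minimum.

2/3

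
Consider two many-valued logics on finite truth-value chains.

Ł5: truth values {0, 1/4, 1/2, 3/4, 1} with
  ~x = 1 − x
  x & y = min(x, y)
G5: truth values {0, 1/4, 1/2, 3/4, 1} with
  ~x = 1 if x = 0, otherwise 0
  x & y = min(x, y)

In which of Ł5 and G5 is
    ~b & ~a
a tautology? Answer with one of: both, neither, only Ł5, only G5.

In Ł5: at a = 0, b = 1/4 the value is 3/4 — not a tautology.
In G5: at a = 0, b = 1/4 the value is 0 — not a tautology.

neither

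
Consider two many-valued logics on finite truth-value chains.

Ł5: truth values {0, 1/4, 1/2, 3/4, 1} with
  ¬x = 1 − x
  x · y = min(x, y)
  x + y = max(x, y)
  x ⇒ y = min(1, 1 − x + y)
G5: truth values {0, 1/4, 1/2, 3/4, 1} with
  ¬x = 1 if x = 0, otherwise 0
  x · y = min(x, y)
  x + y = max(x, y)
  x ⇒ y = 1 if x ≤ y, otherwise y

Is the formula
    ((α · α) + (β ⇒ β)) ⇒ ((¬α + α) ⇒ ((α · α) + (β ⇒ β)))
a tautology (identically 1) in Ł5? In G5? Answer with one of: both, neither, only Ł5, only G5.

both

In Ł5: every assignment gives 1 — tautology.
In G5: every assignment gives 1 — tautology.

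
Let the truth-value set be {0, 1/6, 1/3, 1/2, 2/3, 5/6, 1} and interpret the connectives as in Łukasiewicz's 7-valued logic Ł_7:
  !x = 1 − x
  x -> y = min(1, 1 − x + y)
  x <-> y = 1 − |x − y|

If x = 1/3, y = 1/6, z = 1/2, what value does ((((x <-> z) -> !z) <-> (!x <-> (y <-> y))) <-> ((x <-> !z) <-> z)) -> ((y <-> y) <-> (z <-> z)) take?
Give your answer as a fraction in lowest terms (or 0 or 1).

1

x <-> z = 1/3 <-> 1/2 = 5/6
!z = !1/2 = 1/2
(x <-> z) -> !z = 5/6 -> 1/2 = 2/3
!x = !1/3 = 2/3
y <-> y = 1/6 <-> 1/6 = 1
!x <-> (y <-> y) = 2/3 <-> 1 = 2/3
((x <-> z) -> !z) <-> (!x <-> (y <-> y)) = 2/3 <-> 2/3 = 1
!z = !1/2 = 1/2
x <-> !z = 1/3 <-> 1/2 = 5/6
(x <-> !z) <-> z = 5/6 <-> 1/2 = 2/3
(((x <-> z) -> !z) <-> (!x <-> (y <-> y))) <-> ((x <-> !z) <-> z) = 1 <-> 2/3 = 2/3
y <-> y = 1/6 <-> 1/6 = 1
z <-> z = 1/2 <-> 1/2 = 1
(y <-> y) <-> (z <-> z) = 1 <-> 1 = 1
((((x <-> z) -> !z) <-> (!x <-> (y <-> y))) <-> ((x <-> !z) <-> z)) -> ((y <-> y) <-> (z <-> z)) = 2/3 -> 1 = 1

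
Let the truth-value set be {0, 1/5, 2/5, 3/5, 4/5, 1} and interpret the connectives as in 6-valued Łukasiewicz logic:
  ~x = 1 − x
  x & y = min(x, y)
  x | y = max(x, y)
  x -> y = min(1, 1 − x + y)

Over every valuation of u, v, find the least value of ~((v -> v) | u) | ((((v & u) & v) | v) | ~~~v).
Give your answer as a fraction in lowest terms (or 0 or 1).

3/5

Take u = 0, v = 2/5:
v -> v = 2/5 -> 2/5 = 1
(v -> v) | u = 1 | 0 = 1
~((v -> v) | u) = ~1 = 0
v & u = 2/5 & 0 = 0
(v & u) & v = 0 & 2/5 = 0
((v & u) & v) | v = 0 | 2/5 = 2/5
~v = ~2/5 = 3/5
~~v = ~3/5 = 2/5
~~~v = ~2/5 = 3/5
(((v & u) & v) | v) | ~~~v = 2/5 | 3/5 = 3/5
~((v -> v) | u) | ((((v & u) & v) | v) | ~~~v) = 0 | 3/5 = 3/5
No assignment yields a value below 3/5, so this is the minimum.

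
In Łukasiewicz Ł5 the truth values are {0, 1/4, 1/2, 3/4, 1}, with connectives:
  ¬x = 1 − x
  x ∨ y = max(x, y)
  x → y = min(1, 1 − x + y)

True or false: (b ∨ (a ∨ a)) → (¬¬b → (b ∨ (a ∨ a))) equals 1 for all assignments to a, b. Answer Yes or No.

Yes

At a = 0, b = 1/4, for instance:
a ∨ a = 0 ∨ 0 = 0
b ∨ (a ∨ a) = 1/4 ∨ 0 = 1/4
¬b = ¬1/4 = 3/4
¬¬b = ¬3/4 = 1/4
¬¬b → (b ∨ (a ∨ a)) = 1/4 → 1/4 = 1
(b ∨ (a ∨ a)) → (¬¬b → (b ∨ (a ∨ a))) = 1/4 → 1 = 1
and checking the remaining 24 assignments likewise gives ≥ 1 in every case.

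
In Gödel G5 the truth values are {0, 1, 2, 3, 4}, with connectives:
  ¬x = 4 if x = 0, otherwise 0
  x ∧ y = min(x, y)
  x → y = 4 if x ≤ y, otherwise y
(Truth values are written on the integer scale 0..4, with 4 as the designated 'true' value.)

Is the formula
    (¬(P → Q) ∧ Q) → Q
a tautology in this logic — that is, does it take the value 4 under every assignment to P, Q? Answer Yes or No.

At P = 1, Q = 3, for instance:
P → Q = 1 → 3 = 4
¬(P → Q) = ¬4 = 0
¬(P → Q) ∧ Q = 0 ∧ 3 = 0
(¬(P → Q) ∧ Q) → Q = 0 → 3 = 4
and checking the remaining 24 assignments likewise gives ≥ 4 in every case.

Yes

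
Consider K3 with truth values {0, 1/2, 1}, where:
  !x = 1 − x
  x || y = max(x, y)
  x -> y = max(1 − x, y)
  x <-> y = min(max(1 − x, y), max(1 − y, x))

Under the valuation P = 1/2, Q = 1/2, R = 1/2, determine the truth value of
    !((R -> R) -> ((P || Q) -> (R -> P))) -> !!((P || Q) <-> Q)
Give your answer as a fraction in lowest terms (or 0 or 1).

R -> R = 1/2 -> 1/2 = 1/2
P || Q = 1/2 || 1/2 = 1/2
R -> P = 1/2 -> 1/2 = 1/2
(P || Q) -> (R -> P) = 1/2 -> 1/2 = 1/2
(R -> R) -> ((P || Q) -> (R -> P)) = 1/2 -> 1/2 = 1/2
!((R -> R) -> ((P || Q) -> (R -> P))) = !1/2 = 1/2
P || Q = 1/2 || 1/2 = 1/2
(P || Q) <-> Q = 1/2 <-> 1/2 = 1/2
!((P || Q) <-> Q) = !1/2 = 1/2
!!((P || Q) <-> Q) = !1/2 = 1/2
!((R -> R) -> ((P || Q) -> (R -> P))) -> !!((P || Q) <-> Q) = 1/2 -> 1/2 = 1/2

1/2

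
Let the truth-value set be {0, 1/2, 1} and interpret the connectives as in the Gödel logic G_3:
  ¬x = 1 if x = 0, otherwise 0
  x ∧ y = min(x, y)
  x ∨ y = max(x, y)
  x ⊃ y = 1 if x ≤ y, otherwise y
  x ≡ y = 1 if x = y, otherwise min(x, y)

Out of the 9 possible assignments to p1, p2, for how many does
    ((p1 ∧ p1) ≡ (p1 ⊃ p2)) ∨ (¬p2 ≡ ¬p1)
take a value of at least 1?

p1 = 0, p2 = 0 ↦ 1  ≥
p1 = 0, p2 = 1/2 ↦ 0  <
p1 = 0, p2 = 1 ↦ 0  <
p1 = 1/2, p2 = 0 ↦ 0  <
p1 = 1/2, p2 = 1/2 ↦ 1  ≥
p1 = 1/2, p2 = 1 ↦ 1  ≥
p1 = 1, p2 = 0 ↦ 0  <
p1 = 1, p2 = 1/2 ↦ 1  ≥
p1 = 1, p2 = 1 ↦ 1  ≥
So 5 of the 9 assignments meet the threshold.

5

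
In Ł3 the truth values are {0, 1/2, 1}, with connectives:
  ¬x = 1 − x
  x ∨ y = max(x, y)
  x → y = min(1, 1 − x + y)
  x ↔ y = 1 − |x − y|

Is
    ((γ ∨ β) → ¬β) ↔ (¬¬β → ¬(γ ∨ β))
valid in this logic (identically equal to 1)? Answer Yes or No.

β = 0, γ = 0 ↦ 1
β = 0, γ = 1/2 ↦ 1
β = 0, γ = 1 ↦ 1
β = 1/2, γ = 0 ↦ 1
β = 1/2, γ = 1/2 ↦ 1
β = 1/2, γ = 1 ↦ 1
β = 1, γ = 0 ↦ 1
β = 1, γ = 1/2 ↦ 1
β = 1, γ = 1 ↦ 1
Every assignment gives a value ≥ 1.

Yes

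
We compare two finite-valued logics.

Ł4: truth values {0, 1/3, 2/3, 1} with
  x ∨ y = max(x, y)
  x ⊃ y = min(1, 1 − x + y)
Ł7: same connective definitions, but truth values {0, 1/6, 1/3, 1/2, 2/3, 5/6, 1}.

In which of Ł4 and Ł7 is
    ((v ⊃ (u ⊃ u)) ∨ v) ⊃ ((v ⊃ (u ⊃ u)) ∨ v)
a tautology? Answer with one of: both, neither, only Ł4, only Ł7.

In Ł4: every assignment gives 1 — tautology.
In Ł7: every assignment gives 1 — tautology.

both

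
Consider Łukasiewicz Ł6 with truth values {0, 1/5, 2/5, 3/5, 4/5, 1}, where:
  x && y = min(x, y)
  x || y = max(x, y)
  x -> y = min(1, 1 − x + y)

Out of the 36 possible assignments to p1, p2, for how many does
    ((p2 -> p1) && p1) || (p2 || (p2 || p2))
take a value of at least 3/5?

27

value 1: 11 assignments (counts)
value 4/5: 9 assignments (counts)
value 3/5: 7 assignments (counts)
value 2/5: 5 assignments
value 1/5: 3 assignments
value 0: 1 assignment
So 27 of the 36 assignments meet the threshold.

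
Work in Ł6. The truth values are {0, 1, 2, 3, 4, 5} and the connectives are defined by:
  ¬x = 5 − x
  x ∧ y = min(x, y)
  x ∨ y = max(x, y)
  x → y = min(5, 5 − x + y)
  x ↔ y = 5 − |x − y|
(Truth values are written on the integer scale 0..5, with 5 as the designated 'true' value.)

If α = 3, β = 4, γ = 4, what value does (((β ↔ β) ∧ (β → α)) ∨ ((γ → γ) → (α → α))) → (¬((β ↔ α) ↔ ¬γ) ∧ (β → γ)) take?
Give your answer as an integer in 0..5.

3

β ↔ β = 4 ↔ 4 = 5
β → α = 4 → 3 = 4
(β ↔ β) ∧ (β → α) = 5 ∧ 4 = 4
γ → γ = 4 → 4 = 5
α → α = 3 → 3 = 5
(γ → γ) → (α → α) = 5 → 5 = 5
((β ↔ β) ∧ (β → α)) ∨ ((γ → γ) → (α → α)) = 4 ∨ 5 = 5
β ↔ α = 4 ↔ 3 = 4
¬γ = ¬4 = 1
(β ↔ α) ↔ ¬γ = 4 ↔ 1 = 2
¬((β ↔ α) ↔ ¬γ) = ¬2 = 3
β → γ = 4 → 4 = 5
¬((β ↔ α) ↔ ¬γ) ∧ (β → γ) = 3 ∧ 5 = 3
(((β ↔ β) ∧ (β → α)) ∨ ((γ → γ) → (α → α))) → (¬((β ↔ α) ↔ ¬γ) ∧ (β → γ)) = 5 → 3 = 3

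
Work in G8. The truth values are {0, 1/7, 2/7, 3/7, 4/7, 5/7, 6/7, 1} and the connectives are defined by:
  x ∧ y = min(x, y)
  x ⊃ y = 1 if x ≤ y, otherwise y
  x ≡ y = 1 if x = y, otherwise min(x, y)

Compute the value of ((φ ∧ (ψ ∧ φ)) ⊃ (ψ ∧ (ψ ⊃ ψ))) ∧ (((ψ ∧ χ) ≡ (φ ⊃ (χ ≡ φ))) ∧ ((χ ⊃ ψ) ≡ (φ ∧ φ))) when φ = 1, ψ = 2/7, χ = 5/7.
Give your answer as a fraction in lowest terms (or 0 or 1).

ψ ∧ φ = 2/7 ∧ 1 = 2/7
φ ∧ (ψ ∧ φ) = 1 ∧ 2/7 = 2/7
ψ ⊃ ψ = 2/7 ⊃ 2/7 = 1
ψ ∧ (ψ ⊃ ψ) = 2/7 ∧ 1 = 2/7
(φ ∧ (ψ ∧ φ)) ⊃ (ψ ∧ (ψ ⊃ ψ)) = 2/7 ⊃ 2/7 = 1
ψ ∧ χ = 2/7 ∧ 5/7 = 2/7
χ ≡ φ = 5/7 ≡ 1 = 5/7
φ ⊃ (χ ≡ φ) = 1 ⊃ 5/7 = 5/7
(ψ ∧ χ) ≡ (φ ⊃ (χ ≡ φ)) = 2/7 ≡ 5/7 = 2/7
χ ⊃ ψ = 5/7 ⊃ 2/7 = 2/7
φ ∧ φ = 1 ∧ 1 = 1
(χ ⊃ ψ) ≡ (φ ∧ φ) = 2/7 ≡ 1 = 2/7
((ψ ∧ χ) ≡ (φ ⊃ (χ ≡ φ))) ∧ ((χ ⊃ ψ) ≡ (φ ∧ φ)) = 2/7 ∧ 2/7 = 2/7
((φ ∧ (ψ ∧ φ)) ⊃ (ψ ∧ (ψ ⊃ ψ))) ∧ (((ψ ∧ χ) ≡ (φ ⊃ (χ ≡ φ))) ∧ ((χ ⊃ ψ) ≡ (φ ∧ φ))) = 1 ∧ 2/7 = 2/7

2/7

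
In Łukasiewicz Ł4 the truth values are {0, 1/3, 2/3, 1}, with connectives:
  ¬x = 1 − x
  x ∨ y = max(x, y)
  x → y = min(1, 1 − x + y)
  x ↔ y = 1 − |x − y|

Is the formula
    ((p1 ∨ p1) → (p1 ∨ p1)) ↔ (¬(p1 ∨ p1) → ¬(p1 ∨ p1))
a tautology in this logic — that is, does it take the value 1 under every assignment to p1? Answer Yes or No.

Yes

p1 = 0 ↦ 1
p1 = 1/3 ↦ 1
p1 = 2/3 ↦ 1
p1 = 1 ↦ 1
Every assignment gives a value ≥ 1.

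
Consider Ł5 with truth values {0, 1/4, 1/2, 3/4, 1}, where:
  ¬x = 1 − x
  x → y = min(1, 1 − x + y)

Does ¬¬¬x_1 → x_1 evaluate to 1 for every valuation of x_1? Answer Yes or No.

No

Counterexample: take x_1 = 0.
¬x_1 = ¬0 = 1
¬¬x_1 = ¬1 = 0
¬¬¬x_1 = ¬0 = 1
¬¬¬x_1 → x_1 = 1 → 0 = 0
This gives 0 ≠ 1.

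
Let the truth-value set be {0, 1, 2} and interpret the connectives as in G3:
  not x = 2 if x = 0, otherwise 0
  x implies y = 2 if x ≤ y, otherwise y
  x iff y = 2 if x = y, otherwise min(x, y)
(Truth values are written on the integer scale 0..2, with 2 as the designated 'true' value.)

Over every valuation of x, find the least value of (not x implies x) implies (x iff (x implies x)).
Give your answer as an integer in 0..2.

1

Take x = 1:
not x = not 1 = 0
not x implies x = 0 implies 1 = 2
x implies x = 1 implies 1 = 2
x iff (x implies x) = 1 iff 2 = 1
(not x implies x) implies (x iff (x implies x)) = 2 implies 1 = 1
No assignment yields a value below 1, so this is the minimum.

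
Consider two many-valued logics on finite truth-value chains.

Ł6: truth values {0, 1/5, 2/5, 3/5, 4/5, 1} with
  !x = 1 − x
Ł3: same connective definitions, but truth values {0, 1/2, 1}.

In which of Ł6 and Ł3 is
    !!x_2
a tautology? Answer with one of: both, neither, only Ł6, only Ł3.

In Ł6: at x_2 = 0 the value is 0 — not a tautology.
In Ł3: at x_2 = 0 the value is 0 — not a tautology.

neither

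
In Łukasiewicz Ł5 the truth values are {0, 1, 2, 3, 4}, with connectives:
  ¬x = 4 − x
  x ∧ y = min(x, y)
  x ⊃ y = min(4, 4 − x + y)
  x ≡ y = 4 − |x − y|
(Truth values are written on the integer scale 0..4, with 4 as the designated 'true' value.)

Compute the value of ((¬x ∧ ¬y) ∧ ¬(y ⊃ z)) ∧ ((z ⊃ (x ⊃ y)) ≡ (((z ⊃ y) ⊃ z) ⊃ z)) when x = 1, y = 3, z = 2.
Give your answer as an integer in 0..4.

1

¬x = ¬1 = 3
¬y = ¬3 = 1
¬x ∧ ¬y = 3 ∧ 1 = 1
y ⊃ z = 3 ⊃ 2 = 3
¬(y ⊃ z) = ¬3 = 1
(¬x ∧ ¬y) ∧ ¬(y ⊃ z) = 1 ∧ 1 = 1
x ⊃ y = 1 ⊃ 3 = 4
z ⊃ (x ⊃ y) = 2 ⊃ 4 = 4
z ⊃ y = 2 ⊃ 3 = 4
(z ⊃ y) ⊃ z = 4 ⊃ 2 = 2
((z ⊃ y) ⊃ z) ⊃ z = 2 ⊃ 2 = 4
(z ⊃ (x ⊃ y)) ≡ (((z ⊃ y) ⊃ z) ⊃ z) = 4 ≡ 4 = 4
((¬x ∧ ¬y) ∧ ¬(y ⊃ z)) ∧ ((z ⊃ (x ⊃ y)) ≡ (((z ⊃ y) ⊃ z) ⊃ z)) = 1 ∧ 4 = 1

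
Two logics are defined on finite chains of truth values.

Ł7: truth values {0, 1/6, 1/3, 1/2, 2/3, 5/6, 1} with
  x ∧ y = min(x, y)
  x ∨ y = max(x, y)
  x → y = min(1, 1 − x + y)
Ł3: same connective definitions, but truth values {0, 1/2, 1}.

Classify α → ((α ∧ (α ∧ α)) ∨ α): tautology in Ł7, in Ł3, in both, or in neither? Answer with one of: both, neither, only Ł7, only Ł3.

both

In Ł7: every assignment gives 1 — tautology.
In Ł3: every assignment gives 1 — tautology.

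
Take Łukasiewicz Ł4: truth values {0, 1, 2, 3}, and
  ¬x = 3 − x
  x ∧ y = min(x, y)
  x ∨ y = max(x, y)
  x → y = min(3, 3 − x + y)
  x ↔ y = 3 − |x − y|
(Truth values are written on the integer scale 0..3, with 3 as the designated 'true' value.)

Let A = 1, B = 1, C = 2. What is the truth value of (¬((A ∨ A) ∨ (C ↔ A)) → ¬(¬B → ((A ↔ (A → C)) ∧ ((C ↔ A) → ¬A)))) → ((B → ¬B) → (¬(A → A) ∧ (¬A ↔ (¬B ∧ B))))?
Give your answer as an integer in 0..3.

0

A ∨ A = 1 ∨ 1 = 1
C ↔ A = 2 ↔ 1 = 2
(A ∨ A) ∨ (C ↔ A) = 1 ∨ 2 = 2
¬((A ∨ A) ∨ (C ↔ A)) = ¬2 = 1
¬B = ¬1 = 2
A → C = 1 → 2 = 3
A ↔ (A → C) = 1 ↔ 3 = 1
C ↔ A = 2 ↔ 1 = 2
¬A = ¬1 = 2
(C ↔ A) → ¬A = 2 → 2 = 3
(A ↔ (A → C)) ∧ ((C ↔ A) → ¬A) = 1 ∧ 3 = 1
¬B → ((A ↔ (A → C)) ∧ ((C ↔ A) → ¬A)) = 2 → 1 = 2
¬(¬B → ((A ↔ (A → C)) ∧ ((C ↔ A) → ¬A))) = ¬2 = 1
¬((A ∨ A) ∨ (C ↔ A)) → ¬(¬B → ((A ↔ (A → C)) ∧ ((C ↔ A) → ¬A))) = 1 → 1 = 3
¬B = ¬1 = 2
B → ¬B = 1 → 2 = 3
A → A = 1 → 1 = 3
¬(A → A) = ¬3 = 0
¬A = ¬1 = 2
¬B = ¬1 = 2
¬B ∧ B = 2 ∧ 1 = 1
¬A ↔ (¬B ∧ B) = 2 ↔ 1 = 2
¬(A → A) ∧ (¬A ↔ (¬B ∧ B)) = 0 ∧ 2 = 0
(B → ¬B) → (¬(A → A) ∧ (¬A ↔ (¬B ∧ B))) = 3 → 0 = 0
(¬((A ∨ A) ∨ (C ↔ A)) → ¬(¬B → ((A ↔ (A → C)) ∧ ((C ↔ A) → ¬A)))) → ((B → ¬B) → (¬(A → A) ∧ (¬A ↔ (¬B ∧ B)))) = 3 → 0 = 0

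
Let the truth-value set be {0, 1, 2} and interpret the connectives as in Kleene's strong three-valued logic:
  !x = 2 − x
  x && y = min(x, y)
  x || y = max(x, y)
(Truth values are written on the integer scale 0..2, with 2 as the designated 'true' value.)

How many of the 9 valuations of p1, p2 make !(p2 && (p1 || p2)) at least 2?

p1 = 0, p2 = 0 ↦ 2  ≥
p1 = 0, p2 = 1 ↦ 1  <
p1 = 0, p2 = 2 ↦ 0  <
p1 = 1, p2 = 0 ↦ 2  ≥
p1 = 1, p2 = 1 ↦ 1  <
p1 = 1, p2 = 2 ↦ 0  <
p1 = 2, p2 = 0 ↦ 2  ≥
p1 = 2, p2 = 1 ↦ 1  <
p1 = 2, p2 = 2 ↦ 0  <
So 3 of the 9 assignments meet the threshold.

3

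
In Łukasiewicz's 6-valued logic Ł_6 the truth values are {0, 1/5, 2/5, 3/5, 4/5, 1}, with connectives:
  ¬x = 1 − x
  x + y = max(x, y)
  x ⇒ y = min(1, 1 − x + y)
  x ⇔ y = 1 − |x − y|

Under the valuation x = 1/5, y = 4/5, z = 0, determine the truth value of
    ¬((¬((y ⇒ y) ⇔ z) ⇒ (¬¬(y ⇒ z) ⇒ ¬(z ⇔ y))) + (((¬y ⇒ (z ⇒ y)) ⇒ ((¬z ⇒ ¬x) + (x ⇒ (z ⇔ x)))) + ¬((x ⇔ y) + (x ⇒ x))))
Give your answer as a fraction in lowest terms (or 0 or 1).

0

y ⇒ y = 4/5 ⇒ 4/5 = 1
(y ⇒ y) ⇔ z = 1 ⇔ 0 = 0
¬((y ⇒ y) ⇔ z) = ¬0 = 1
y ⇒ z = 4/5 ⇒ 0 = 1/5
¬(y ⇒ z) = ¬1/5 = 4/5
¬¬(y ⇒ z) = ¬4/5 = 1/5
z ⇔ y = 0 ⇔ 4/5 = 1/5
¬(z ⇔ y) = ¬1/5 = 4/5
¬¬(y ⇒ z) ⇒ ¬(z ⇔ y) = 1/5 ⇒ 4/5 = 1
¬((y ⇒ y) ⇔ z) ⇒ (¬¬(y ⇒ z) ⇒ ¬(z ⇔ y)) = 1 ⇒ 1 = 1
¬y = ¬4/5 = 1/5
z ⇒ y = 0 ⇒ 4/5 = 1
¬y ⇒ (z ⇒ y) = 1/5 ⇒ 1 = 1
¬z = ¬0 = 1
¬x = ¬1/5 = 4/5
¬z ⇒ ¬x = 1 ⇒ 4/5 = 4/5
z ⇔ x = 0 ⇔ 1/5 = 4/5
x ⇒ (z ⇔ x) = 1/5 ⇒ 4/5 = 1
(¬z ⇒ ¬x) + (x ⇒ (z ⇔ x)) = 4/5 + 1 = 1
(¬y ⇒ (z ⇒ y)) ⇒ ((¬z ⇒ ¬x) + (x ⇒ (z ⇔ x))) = 1 ⇒ 1 = 1
x ⇔ y = 1/5 ⇔ 4/5 = 2/5
x ⇒ x = 1/5 ⇒ 1/5 = 1
(x ⇔ y) + (x ⇒ x) = 2/5 + 1 = 1
¬((x ⇔ y) + (x ⇒ x)) = ¬1 = 0
((¬y ⇒ (z ⇒ y)) ⇒ ((¬z ⇒ ¬x) + (x ⇒ (z ⇔ x)))) + ¬((x ⇔ y) + (x ⇒ x)) = 1 + 0 = 1
(¬((y ⇒ y) ⇔ z) ⇒ (¬¬(y ⇒ z) ⇒ ¬(z ⇔ y))) + (((¬y ⇒ (z ⇒ y)) ⇒ ((¬z ⇒ ¬x) + (x ⇒ (z ⇔ x)))) + ¬((x ⇔ y) + (x ⇒ x))) = 1 + 1 = 1
¬((¬((y ⇒ y) ⇔ z) ⇒ (¬¬(y ⇒ z) ⇒ ¬(z ⇔ y))) + (((¬y ⇒ (z ⇒ y)) ⇒ ((¬z ⇒ ¬x) + (x ⇒ (z ⇔ x)))) + ¬((x ⇔ y) + (x ⇒ x)))) = ¬1 = 0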